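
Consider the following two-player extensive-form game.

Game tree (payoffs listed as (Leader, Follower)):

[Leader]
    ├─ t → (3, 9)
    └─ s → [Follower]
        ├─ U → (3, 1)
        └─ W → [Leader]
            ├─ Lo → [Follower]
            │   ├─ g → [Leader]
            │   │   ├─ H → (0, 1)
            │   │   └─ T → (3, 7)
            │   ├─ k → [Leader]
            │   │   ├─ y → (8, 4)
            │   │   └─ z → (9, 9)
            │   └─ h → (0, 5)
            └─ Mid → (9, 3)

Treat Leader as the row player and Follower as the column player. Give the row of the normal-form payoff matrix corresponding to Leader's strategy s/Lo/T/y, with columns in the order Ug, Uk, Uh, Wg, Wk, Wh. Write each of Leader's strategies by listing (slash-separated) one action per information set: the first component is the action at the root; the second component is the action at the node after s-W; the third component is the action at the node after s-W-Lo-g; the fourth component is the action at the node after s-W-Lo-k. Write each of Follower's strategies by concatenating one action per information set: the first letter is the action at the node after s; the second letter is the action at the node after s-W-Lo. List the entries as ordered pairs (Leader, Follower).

(3,1) (3,1) (3,1) (3,7) (8,4) (0,5)

vs Ug: Leader plays s → Follower plays U at [s] → (3, 1)
vs Uk: Leader plays s → Follower plays U at [s] → (3, 1)
vs Uh: Leader plays s → Follower plays U at [s] → (3, 1)
vs Wg: Leader plays s → Follower plays W at [s] → Leader plays Lo at [s-W] → Follower plays g at [s-W-Lo] → Leader plays T at [s-W-Lo-g] → (3, 7)
vs Wk: Leader plays s → Follower plays W at [s] → Leader plays Lo at [s-W] → Follower plays k at [s-W-Lo] → Leader plays y at [s-W-Lo-k] → (8, 4)
vs Wh: Leader plays s → Follower plays W at [s] → Leader plays Lo at [s-W] → Follower plays h at [s-W-Lo] → (0, 5)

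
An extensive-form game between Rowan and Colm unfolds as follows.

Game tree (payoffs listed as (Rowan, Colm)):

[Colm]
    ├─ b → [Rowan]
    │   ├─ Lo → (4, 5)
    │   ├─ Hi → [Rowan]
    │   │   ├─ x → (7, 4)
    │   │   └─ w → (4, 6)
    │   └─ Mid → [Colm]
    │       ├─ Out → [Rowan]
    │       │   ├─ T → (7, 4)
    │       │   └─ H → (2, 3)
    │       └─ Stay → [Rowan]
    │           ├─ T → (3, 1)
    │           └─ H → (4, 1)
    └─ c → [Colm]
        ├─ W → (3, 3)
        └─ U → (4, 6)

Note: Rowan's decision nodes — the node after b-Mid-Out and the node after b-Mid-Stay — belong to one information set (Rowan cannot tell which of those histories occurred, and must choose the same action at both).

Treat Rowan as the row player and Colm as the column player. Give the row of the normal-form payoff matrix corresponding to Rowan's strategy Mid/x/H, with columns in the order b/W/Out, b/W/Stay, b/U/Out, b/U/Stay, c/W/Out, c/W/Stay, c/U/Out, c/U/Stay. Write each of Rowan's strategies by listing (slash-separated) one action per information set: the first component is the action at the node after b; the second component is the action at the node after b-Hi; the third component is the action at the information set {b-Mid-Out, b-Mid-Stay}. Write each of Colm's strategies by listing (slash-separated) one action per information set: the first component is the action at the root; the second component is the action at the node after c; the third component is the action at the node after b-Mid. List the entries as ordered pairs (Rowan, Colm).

(2,3) (4,1) (2,3) (4,1) (3,3) (3,3) (4,6) (4,6)

vs b/W/Out: Colm plays b → Rowan plays Mid at [b] → Colm plays Out at [b-Mid] → Rowan plays H at [b-Mid-Out] → (2, 3)
vs b/W/Stay: Colm plays b → Rowan plays Mid at [b] → Colm plays Stay at [b-Mid] → Rowan plays H at [b-Mid-Stay] → (4, 1)
vs b/U/Out: Colm plays b → Rowan plays Mid at [b] → Colm plays Out at [b-Mid] → Rowan plays H at [b-Mid-Out] → (2, 3)
vs b/U/Stay: Colm plays b → Rowan plays Mid at [b] → Colm plays Stay at [b-Mid] → Rowan plays H at [b-Mid-Stay] → (4, 1)
vs c/W/Out: Colm plays c → Colm plays W at [c] → (3, 3)
vs c/W/Stay: Colm plays c → Colm plays W at [c] → (3, 3)
vs c/U/Out: Colm plays c → Colm plays U at [c] → (4, 6)
vs c/U/Stay: Colm plays c → Colm plays U at [c] → (4, 6)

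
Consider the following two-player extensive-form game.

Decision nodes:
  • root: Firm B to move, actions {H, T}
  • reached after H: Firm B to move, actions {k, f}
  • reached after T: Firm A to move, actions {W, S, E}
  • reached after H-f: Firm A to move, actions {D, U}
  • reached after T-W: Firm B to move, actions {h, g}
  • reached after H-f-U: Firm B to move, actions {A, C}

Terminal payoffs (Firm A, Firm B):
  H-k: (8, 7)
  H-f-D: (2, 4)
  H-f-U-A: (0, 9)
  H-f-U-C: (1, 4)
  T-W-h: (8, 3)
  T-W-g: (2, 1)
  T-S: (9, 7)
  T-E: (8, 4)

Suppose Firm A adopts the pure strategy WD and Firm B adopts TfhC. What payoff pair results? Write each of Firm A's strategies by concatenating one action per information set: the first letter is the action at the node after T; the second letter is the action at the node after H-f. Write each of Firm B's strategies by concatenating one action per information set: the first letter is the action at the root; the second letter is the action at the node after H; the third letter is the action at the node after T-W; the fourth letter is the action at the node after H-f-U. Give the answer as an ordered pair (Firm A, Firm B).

(8, 3)

Trace the play path from the root:
  Firm B plays T
  Firm A plays W at [T]
  Firm B plays h at [T-W]
→ terminal payoff (8, 3).
(Firm A's choice at the node after H-f is never reached on this path, so it doesn't affect the outcome.)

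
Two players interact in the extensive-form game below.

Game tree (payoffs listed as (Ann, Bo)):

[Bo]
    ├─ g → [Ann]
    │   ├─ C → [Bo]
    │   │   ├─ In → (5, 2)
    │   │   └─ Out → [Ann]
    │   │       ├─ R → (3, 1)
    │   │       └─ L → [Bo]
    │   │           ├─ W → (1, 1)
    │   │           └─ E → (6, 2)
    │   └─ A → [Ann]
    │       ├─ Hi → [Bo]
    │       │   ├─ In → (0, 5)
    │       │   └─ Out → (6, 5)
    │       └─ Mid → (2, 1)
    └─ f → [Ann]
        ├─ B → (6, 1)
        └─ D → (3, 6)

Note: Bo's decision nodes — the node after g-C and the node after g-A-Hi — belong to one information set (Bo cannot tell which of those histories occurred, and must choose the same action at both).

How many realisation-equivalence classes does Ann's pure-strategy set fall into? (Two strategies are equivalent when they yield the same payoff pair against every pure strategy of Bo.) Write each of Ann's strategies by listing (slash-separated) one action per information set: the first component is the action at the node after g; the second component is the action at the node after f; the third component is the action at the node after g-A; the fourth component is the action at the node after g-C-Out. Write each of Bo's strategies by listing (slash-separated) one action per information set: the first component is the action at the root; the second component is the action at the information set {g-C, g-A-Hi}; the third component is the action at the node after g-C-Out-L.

8

Ann has 16 pure strategies: C/B/Hi/R, C/B/Hi/L, C/B/Mid/R, C/B/Mid/L, C/D/Hi/R, C/D/Hi/L, C/D/Mid/R, C/D/Mid/L, A/B/Hi/R, A/B/Hi/L, A/B/Mid/R, A/B/Mid/L, A/D/Hi/R, A/D/Hi/L, A/D/Mid/R, A/D/Mid/L. Columns: g/In/W, g/In/E, g/Out/W, g/Out/E, f/In/W, f/In/E, f/Out/W, f/Out/E.
{C/B/Hi/R, C/B/Mid/R} → row (5,2) (5,2) (3,1) (3,1) (6,1) (6,1) (6,1) (6,1)
{C/B/Hi/L, C/B/Mid/L} → row (5,2) (5,2) (1,1) (6,2) (6,1) (6,1) (6,1) (6,1)
{C/D/Hi/R, C/D/Mid/R} → row (5,2) (5,2) (3,1) (3,1) (3,6) (3,6) (3,6) (3,6)
{C/D/Hi/L, C/D/Mid/L} → row (5,2) (5,2) (1,1) (6,2) (3,6) (3,6) (3,6) (3,6)
{A/B/Hi/R, A/B/Hi/L} → row (0,5) (0,5) (6,5) (6,5) (6,1) (6,1) (6,1) (6,1)
{A/B/Mid/R, A/B/Mid/L} → row (2,1) (2,1) (2,1) (2,1) (6,1) (6,1) (6,1) (6,1)
{A/D/Hi/R, A/D/Hi/L} → row (0,5) (0,5) (6,5) (6,5) (3,6) (3,6) (3,6) (3,6)
{A/D/Mid/R, A/D/Mid/L} → row (2,1) (2,1) (2,1) (2,1) (3,6) (3,6) (3,6) (3,6)
That's 8 distinct rows out of 16 strategies.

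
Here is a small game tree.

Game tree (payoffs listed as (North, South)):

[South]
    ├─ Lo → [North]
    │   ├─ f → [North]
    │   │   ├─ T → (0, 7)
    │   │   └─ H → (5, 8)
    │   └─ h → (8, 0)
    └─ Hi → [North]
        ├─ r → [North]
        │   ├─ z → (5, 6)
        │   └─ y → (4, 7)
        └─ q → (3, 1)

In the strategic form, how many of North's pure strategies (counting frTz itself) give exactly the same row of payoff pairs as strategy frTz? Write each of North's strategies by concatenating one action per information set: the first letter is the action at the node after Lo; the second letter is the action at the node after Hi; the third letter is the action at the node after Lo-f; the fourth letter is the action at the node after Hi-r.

1

Row for frTz (columns Lo, Hi): (0,7) (5,6).
Every one of North's information sets is on the play path for some reply by South when North follows frTz.
Changing the action at any of them therefore changes at least one column, so only frTz itself gives this row.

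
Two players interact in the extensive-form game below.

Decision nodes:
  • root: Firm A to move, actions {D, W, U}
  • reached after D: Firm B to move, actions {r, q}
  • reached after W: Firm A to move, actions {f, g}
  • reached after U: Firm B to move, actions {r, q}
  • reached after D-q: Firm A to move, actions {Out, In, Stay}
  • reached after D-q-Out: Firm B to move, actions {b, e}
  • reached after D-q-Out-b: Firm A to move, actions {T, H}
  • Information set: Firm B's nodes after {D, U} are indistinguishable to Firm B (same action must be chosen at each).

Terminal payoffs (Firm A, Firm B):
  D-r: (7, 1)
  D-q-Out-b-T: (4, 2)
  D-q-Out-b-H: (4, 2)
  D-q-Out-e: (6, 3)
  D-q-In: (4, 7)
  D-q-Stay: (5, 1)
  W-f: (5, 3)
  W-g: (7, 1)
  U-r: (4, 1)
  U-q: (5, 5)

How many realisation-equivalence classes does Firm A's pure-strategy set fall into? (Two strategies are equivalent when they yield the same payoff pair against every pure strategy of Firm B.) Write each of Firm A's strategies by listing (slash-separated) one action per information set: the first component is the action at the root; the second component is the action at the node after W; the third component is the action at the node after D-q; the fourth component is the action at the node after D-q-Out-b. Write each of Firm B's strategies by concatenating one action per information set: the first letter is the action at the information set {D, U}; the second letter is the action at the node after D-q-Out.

6

Firm A has 36 pure strategies: D/f/Out/T, D/f/Out/H, D/f/In/T, D/f/In/H, D/f/Stay/T, D/f/Stay/H, D/g/Out/T, D/g/Out/H, D/g/In/T, D/g/In/H, D/g/Stay/T, D/g/Stay/H, W/f/Out/T, W/f/Out/H, W/f/In/T, W/f/In/H, W/f/Stay/T, W/f/Stay/H, W/g/Out/T, W/g/Out/H, W/g/In/T, W/g/In/H, W/g/Stay/T, W/g/Stay/H, U/f/Out/T, U/f/Out/H, U/f/In/T, U/f/In/H, U/f/Stay/T, U/f/Stay/H, U/g/Out/T, U/g/Out/H, U/g/In/T, U/g/In/H, U/g/Stay/T, U/g/Stay/H. Columns: rb, re, qb, qe.
{D/f/Out/T, D/f/Out/H, D/g/Out/T, D/g/Out/H} → row (7,1) (7,1) (4,2) (6,3)
{D/f/In/T, D/f/In/H, D/g/In/T, D/g/In/H} → row (7,1) (7,1) (4,7) (4,7)
{D/f/Stay/T, D/f/Stay/H, D/g/Stay/T, D/g/Stay/H} → row (7,1) (7,1) (5,1) (5,1)
{W/f/Out/T, W/f/Out/H, W/f/In/T, W/f/In/H, W/f/Stay/T, W/f/Stay/H} → row (5,3) (5,3) (5,3) (5,3)
{W/g/Out/T, W/g/Out/H, W/g/In/T, W/g/In/H, W/g/Stay/T, W/g/Stay/H} → row (7,1) (7,1) (7,1) (7,1)
{U/f/Out/T, U/f/Out/H, U/f/In/T, U/f/In/H, U/f/Stay/T, U/f/Stay/H, U/g/Out/T, U/g/Out/H, U/g/In/T, U/g/In/H, U/g/Stay/T, U/g/Stay/H} → row (4,1) (4,1) (5,5) (5,5)
That's 6 distinct rows out of 36 strategies.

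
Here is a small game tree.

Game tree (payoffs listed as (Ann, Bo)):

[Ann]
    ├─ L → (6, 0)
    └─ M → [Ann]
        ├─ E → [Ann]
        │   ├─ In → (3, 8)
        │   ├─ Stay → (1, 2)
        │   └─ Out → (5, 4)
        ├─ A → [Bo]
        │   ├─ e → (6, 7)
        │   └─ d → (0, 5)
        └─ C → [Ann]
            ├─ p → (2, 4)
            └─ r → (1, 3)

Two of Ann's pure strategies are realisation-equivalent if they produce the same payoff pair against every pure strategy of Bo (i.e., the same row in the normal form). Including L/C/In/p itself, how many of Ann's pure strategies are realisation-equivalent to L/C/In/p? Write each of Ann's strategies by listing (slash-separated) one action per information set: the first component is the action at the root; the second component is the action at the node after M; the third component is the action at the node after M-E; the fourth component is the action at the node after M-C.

Row for L/C/In/p (columns e, d): (6,0) (6,0).
Under L/C/In/p, Ann's choice at the node after M and at the node after M-E and at the node after M-C can never be reached regardless of what Bo does, so varying those choices leaves every outcome unchanged.
Holding the reachable choices fixed and varying the unreachable ones freely already gives 3 × 3 × 2 = 18 equivalent strategies.
No other strategy reproduces this row, so those 18 are the full class: L/E/In/p, L/E/In/r, L/E/Stay/p, L/E/Stay/r, L/E/Out/p, L/E/Out/r, L/A/In/p, L/A/In/r, L/A/Stay/p, L/A/Stay/r, L/A/Out/p, L/A/Out/r, L/C/In/p, L/C/In/r, L/C/Stay/p, L/C/Stay/r, L/C/Out/p, L/C/Out/r.

18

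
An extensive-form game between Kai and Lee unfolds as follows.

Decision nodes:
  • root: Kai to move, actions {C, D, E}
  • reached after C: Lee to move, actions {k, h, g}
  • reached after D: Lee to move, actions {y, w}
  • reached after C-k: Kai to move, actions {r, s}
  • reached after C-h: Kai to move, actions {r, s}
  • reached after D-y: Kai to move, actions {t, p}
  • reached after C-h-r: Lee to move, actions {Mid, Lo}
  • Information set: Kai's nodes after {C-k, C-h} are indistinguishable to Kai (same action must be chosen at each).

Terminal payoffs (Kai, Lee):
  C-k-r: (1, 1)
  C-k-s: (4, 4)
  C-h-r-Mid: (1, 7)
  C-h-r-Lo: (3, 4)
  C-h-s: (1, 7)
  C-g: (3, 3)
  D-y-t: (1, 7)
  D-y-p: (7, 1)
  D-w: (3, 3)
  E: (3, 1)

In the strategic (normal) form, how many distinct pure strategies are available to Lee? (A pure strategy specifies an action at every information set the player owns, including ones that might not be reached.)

12

Lee owns the node after C with actions {k, h, g} — three choices.
Lee owns the node after D with actions {y, w} — two choices.
Lee owns the node after C-h-r with actions {Mid, Lo} — two choices.
A pure strategy fixes one action at each information set independently, so the count is the product 3 × 2 × 2 = 12.
(For reference, Kai has 12 pure strategies, giving a 12×12 normal-form matrix.)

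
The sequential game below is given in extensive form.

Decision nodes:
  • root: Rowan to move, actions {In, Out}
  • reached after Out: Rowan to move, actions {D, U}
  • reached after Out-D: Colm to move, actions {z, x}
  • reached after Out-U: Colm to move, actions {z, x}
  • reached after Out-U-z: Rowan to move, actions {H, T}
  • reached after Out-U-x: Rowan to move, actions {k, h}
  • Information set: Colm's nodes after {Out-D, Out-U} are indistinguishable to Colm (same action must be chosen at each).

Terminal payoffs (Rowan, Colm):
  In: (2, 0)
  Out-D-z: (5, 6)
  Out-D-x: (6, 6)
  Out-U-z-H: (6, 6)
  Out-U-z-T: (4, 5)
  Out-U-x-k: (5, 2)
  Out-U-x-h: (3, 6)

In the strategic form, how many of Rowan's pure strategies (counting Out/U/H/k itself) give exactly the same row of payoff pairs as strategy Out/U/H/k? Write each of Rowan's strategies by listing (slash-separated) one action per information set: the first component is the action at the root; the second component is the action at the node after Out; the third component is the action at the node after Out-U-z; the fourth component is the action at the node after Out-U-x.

Row for Out/U/H/k (columns z, x): (6,6) (5,2).
Every one of Rowan's information sets is on the play path for some reply by Colm when Rowan follows Out/U/H/k.
Changing the action at any of them therefore changes at least one column, so only Out/U/H/k itself gives this row.

1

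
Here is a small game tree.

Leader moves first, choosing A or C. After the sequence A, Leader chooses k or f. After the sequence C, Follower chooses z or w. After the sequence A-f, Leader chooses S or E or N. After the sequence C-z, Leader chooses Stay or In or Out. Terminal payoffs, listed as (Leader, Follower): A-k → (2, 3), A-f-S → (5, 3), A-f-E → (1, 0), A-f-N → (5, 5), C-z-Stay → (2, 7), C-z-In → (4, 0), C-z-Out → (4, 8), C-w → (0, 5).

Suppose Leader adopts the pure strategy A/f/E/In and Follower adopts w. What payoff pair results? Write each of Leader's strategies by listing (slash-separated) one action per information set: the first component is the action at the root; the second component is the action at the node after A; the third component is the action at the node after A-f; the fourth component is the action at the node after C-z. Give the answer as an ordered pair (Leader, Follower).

Trace the play path from the root:
  Leader plays A
  Leader plays f at [A]
  Leader plays E at [A-f]
→ terminal payoff (1, 0).
(Leader's choice at the node after C-z is never reached on this path, so it doesn't affect the outcome.)

(1, 0)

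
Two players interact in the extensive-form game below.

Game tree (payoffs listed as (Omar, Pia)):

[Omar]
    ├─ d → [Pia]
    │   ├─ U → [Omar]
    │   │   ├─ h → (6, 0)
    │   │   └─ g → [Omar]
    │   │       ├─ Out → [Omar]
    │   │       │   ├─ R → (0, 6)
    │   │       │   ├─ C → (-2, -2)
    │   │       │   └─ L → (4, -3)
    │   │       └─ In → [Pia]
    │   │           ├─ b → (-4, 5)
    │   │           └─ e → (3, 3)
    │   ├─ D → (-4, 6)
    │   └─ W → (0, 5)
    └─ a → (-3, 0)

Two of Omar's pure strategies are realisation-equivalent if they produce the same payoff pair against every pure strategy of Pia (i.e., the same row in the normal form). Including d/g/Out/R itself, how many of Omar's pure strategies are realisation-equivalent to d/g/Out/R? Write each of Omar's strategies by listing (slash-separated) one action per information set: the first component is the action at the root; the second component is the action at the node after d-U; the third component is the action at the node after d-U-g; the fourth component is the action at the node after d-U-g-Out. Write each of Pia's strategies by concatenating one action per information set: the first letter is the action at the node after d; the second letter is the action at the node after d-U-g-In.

Row for d/g/Out/R (columns Ub, Ue, Db, De, Wb, We): (0,6) (0,6) (-4,6) (-4,6) (0,5) (0,5).
Every one of Omar's information sets is on the play path for some reply by Pia when Omar follows d/g/Out/R.
Changing the action at any of them therefore changes at least one column, so only d/g/Out/R itself gives this row.

1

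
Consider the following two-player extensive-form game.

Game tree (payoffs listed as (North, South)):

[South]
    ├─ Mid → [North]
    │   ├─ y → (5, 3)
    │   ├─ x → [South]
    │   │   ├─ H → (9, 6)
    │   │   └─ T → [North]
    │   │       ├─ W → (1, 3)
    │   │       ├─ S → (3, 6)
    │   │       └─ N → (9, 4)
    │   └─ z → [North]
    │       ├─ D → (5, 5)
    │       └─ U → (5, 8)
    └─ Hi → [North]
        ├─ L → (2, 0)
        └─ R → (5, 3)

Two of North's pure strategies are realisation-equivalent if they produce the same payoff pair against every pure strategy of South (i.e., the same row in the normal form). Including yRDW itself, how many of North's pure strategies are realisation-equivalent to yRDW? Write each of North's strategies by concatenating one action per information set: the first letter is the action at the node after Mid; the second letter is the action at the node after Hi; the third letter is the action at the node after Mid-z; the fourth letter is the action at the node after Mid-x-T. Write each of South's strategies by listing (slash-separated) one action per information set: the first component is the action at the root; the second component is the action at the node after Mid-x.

Row for yRDW (columns Mid/H, Mid/T, Hi/H, Hi/T): (5,3) (5,3) (5,3) (5,3).
Under yRDW, North's choice at the node after Mid-z and at the node after Mid-x-T can never be reached regardless of what South does, so varying those choices leaves every outcome unchanged.
Holding the reachable choices fixed and varying the unreachable ones freely already gives 2 × 3 = 6 equivalent strategies.
No other strategy reproduces this row, so those 6 are the full class: yRDW, yRDS, yRDN, yRUW, yRUS, yRUN.

6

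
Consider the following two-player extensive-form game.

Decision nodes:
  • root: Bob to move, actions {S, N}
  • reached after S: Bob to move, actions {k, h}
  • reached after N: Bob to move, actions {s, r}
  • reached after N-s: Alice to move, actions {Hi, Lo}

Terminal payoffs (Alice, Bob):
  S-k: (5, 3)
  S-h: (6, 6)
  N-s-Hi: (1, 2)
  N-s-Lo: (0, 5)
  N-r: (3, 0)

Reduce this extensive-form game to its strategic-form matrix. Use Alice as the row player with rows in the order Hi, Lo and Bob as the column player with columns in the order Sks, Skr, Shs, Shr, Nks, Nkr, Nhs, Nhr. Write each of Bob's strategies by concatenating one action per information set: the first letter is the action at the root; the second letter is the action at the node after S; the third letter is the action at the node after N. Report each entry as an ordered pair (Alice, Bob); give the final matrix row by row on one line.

Row Hi: Sks→(5,3), Skr→(5,3), Shs→(6,6), Shr→(6,6), Nks→(1,2), Nkr→(3,0), Nhs→(1,2), Nhr→(3,0)
Row Lo: Sks→(5,3), Skr→(5,3), Shs→(6,6), Shr→(6,6), Nks→(0,5), Nkr→(3,0), Nhs→(0,5), Nhr→(3,0)

Hi: (5,3) (5,3) (6,6) (6,6) (1,2) (3,0) (1,2) (3,0) | Lo: (5,3) (5,3) (6,6) (6,6) (0,5) (3,0) (0,5) (3,0)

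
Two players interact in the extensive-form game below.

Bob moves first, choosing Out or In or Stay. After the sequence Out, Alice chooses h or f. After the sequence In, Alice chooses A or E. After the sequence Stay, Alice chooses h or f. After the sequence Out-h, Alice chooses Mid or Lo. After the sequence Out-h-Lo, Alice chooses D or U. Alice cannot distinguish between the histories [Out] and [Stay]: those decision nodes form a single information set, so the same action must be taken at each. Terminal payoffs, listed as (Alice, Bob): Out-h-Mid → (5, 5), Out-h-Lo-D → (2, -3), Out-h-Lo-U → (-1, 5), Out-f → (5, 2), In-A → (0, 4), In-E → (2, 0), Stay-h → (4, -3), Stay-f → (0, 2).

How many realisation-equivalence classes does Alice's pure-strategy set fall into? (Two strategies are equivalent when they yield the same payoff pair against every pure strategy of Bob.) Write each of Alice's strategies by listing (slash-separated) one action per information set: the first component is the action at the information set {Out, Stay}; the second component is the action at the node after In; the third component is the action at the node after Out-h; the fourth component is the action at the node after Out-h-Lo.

8

Alice has 16 pure strategies: h/A/Mid/D, h/A/Mid/U, h/A/Lo/D, h/A/Lo/U, h/E/Mid/D, h/E/Mid/U, h/E/Lo/D, h/E/Lo/U, f/A/Mid/D, f/A/Mid/U, f/A/Lo/D, f/A/Lo/U, f/E/Mid/D, f/E/Mid/U, f/E/Lo/D, f/E/Lo/U. Columns: Out, In, Stay.
{h/A/Mid/D, h/A/Mid/U} → row (5,5) (0,4) (4,-3)
{h/A/Lo/D} → row (2,-3) (0,4) (4,-3)
{h/A/Lo/U} → row (-1,5) (0,4) (4,-3)
{h/E/Mid/D, h/E/Mid/U} → row (5,5) (2,0) (4,-3)
{h/E/Lo/D} → row (2,-3) (2,0) (4,-3)
{h/E/Lo/U} → row (-1,5) (2,0) (4,-3)
{f/A/Mid/D, f/A/Mid/U, f/A/Lo/D, f/A/Lo/U} → row (5,2) (0,4) (0,2)
{f/E/Mid/D, f/E/Mid/U, f/E/Lo/D, f/E/Lo/U} → row (5,2) (2,0) (0,2)
That's 8 distinct rows out of 16 strategies.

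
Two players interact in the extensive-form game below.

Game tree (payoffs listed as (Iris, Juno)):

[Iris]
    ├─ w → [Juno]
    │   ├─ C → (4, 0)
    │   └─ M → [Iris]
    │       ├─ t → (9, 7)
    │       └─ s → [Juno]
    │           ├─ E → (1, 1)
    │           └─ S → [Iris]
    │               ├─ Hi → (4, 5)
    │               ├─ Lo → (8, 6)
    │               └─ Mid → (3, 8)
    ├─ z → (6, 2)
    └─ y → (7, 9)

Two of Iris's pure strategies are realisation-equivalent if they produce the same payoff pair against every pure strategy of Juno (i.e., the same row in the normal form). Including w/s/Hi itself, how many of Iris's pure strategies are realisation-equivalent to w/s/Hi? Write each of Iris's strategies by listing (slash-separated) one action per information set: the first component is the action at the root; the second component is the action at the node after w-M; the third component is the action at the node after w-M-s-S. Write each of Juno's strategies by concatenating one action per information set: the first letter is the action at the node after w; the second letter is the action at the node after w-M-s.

Row for w/s/Hi (columns CE, CS, ME, MS): (4,0) (4,0) (1,1) (4,5).
Every one of Iris's information sets is on the play path for some reply by Juno when Iris follows w/s/Hi.
Changing the action at any of them therefore changes at least one column, so only w/s/Hi itself gives this row.

1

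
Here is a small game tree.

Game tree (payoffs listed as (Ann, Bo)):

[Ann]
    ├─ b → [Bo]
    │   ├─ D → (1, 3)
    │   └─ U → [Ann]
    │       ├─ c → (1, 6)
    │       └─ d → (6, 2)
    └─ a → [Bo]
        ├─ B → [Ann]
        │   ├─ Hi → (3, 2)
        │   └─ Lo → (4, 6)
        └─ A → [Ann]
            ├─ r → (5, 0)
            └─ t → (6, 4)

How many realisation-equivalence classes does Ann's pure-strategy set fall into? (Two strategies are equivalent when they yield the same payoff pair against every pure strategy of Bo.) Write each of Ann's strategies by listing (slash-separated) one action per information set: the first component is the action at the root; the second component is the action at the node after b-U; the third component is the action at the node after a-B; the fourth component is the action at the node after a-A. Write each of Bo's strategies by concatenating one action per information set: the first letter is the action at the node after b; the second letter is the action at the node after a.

6

Ann has 16 pure strategies: b/c/Hi/r, b/c/Hi/t, b/c/Lo/r, b/c/Lo/t, b/d/Hi/r, b/d/Hi/t, b/d/Lo/r, b/d/Lo/t, a/c/Hi/r, a/c/Hi/t, a/c/Lo/r, a/c/Lo/t, a/d/Hi/r, a/d/Hi/t, a/d/Lo/r, a/d/Lo/t. Columns: DB, DA, UB, UA.
{b/c/Hi/r, b/c/Hi/t, b/c/Lo/r, b/c/Lo/t} → row (1,3) (1,3) (1,6) (1,6)
{b/d/Hi/r, b/d/Hi/t, b/d/Lo/r, b/d/Lo/t} → row (1,3) (1,3) (6,2) (6,2)
{a/c/Hi/r, a/d/Hi/r} → row (3,2) (5,0) (3,2) (5,0)
{a/c/Hi/t, a/d/Hi/t} → row (3,2) (6,4) (3,2) (6,4)
{a/c/Lo/r, a/d/Lo/r} → row (4,6) (5,0) (4,6) (5,0)
{a/c/Lo/t, a/d/Lo/t} → row (4,6) (6,4) (4,6) (6,4)
That's 6 distinct rows out of 16 strategies.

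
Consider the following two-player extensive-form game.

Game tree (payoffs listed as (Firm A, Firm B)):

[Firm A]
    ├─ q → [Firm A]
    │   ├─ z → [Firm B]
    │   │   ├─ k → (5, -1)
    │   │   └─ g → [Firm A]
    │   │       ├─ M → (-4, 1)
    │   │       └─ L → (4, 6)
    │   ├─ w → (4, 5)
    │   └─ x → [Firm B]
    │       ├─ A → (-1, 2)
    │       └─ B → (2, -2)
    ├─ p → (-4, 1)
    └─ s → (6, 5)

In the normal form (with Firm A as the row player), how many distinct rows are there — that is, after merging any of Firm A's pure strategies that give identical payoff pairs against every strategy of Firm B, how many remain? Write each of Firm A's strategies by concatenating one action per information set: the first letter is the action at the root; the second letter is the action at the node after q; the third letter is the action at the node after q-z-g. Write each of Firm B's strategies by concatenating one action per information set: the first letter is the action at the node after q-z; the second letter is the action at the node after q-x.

6

Firm A has 18 pure strategies: qzM, qzL, qwM, qwL, qxM, qxL, pzM, pzL, pwM, pwL, pxM, pxL, szM, szL, swM, swL, sxM, sxL. Columns: kA, kB, gA, gB.
{qzM} → row (5,-1) (5,-1) (-4,1) (-4,1)
{qzL} → row (5,-1) (5,-1) (4,6) (4,6)
{qwM, qwL} → row (4,5) (4,5) (4,5) (4,5)
{qxM, qxL} → row (-1,2) (2,-2) (-1,2) (2,-2)
{pzM, pzL, pwM, pwL, pxM, pxL} → row (-4,1) (-4,1) (-4,1) (-4,1)
{szM, szL, swM, swL, sxM, sxL} → row (6,5) (6,5) (6,5) (6,5)
That's 6 distinct rows out of 18 strategies.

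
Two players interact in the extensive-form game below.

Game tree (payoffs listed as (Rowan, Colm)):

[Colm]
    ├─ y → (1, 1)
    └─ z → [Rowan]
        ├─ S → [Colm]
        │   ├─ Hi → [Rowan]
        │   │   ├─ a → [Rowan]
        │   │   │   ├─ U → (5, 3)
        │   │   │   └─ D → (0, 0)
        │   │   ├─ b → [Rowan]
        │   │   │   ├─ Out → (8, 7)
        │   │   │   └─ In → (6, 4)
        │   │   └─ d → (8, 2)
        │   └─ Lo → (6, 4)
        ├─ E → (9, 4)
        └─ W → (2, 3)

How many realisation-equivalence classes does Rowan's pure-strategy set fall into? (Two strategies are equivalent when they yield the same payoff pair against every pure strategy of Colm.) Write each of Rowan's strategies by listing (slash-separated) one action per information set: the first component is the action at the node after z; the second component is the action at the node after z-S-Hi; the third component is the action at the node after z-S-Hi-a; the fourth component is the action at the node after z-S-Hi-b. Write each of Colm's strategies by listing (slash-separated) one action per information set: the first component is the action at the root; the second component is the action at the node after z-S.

7

Rowan has 36 pure strategies: S/a/U/Out, S/a/U/In, S/a/D/Out, S/a/D/In, S/b/U/Out, S/b/U/In, S/b/D/Out, S/b/D/In, S/d/U/Out, S/d/U/In, S/d/D/Out, S/d/D/In, E/a/U/Out, E/a/U/In, E/a/D/Out, E/a/D/In, E/b/U/Out, E/b/U/In, E/b/D/Out, E/b/D/In, E/d/U/Out, E/d/U/In, E/d/D/Out, E/d/D/In, W/a/U/Out, W/a/U/In, W/a/D/Out, W/a/D/In, W/b/U/Out, W/b/U/In, W/b/D/Out, W/b/D/In, W/d/U/Out, W/d/U/In, W/d/D/Out, W/d/D/In. Columns: y/Hi, y/Lo, z/Hi, z/Lo.
{S/a/U/Out, S/a/U/In} → row (1,1) (1,1) (5,3) (6,4)
{S/a/D/Out, S/a/D/In} → row (1,1) (1,1) (0,0) (6,4)
{S/b/U/Out, S/b/D/Out} → row (1,1) (1,1) (8,7) (6,4)
{S/b/U/In, S/b/D/In} → row (1,1) (1,1) (6,4) (6,4)
{S/d/U/Out, S/d/U/In, S/d/D/Out, S/d/D/In} → row (1,1) (1,1) (8,2) (6,4)
{E/a/U/Out, E/a/U/In, E/a/D/Out, E/a/D/In, E/b/U/Out, E/b/U/In, E/b/D/Out, E/b/D/In, E/d/U/Out, E/d/U/In, E/d/D/Out, E/d/D/In} → row (1,1) (1,1) (9,4) (9,4)
{W/a/U/Out, W/a/U/In, W/a/D/Out, W/a/D/In, W/b/U/Out, W/b/U/In, W/b/D/Out, W/b/D/In, W/d/U/Out, W/d/U/In, W/d/D/Out, W/d/D/In} → row (1,1) (1,1) (2,3) (2,3)
That's 7 distinct rows out of 36 strategies.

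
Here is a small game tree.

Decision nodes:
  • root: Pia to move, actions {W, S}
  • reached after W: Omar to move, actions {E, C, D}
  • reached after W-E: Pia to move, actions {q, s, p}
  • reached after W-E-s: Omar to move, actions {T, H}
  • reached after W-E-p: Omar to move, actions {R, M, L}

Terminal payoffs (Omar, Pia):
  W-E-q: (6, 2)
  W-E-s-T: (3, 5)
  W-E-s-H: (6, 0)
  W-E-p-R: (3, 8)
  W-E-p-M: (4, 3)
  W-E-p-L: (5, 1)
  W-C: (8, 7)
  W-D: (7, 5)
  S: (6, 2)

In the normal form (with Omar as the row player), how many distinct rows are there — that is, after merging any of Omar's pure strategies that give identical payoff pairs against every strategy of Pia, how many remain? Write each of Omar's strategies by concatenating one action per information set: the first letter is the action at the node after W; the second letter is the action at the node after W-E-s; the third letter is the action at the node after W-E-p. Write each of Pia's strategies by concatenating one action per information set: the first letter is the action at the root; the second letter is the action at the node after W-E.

8

Omar has 18 pure strategies: ETR, ETM, ETL, EHR, EHM, EHL, CTR, CTM, CTL, CHR, CHM, CHL, DTR, DTM, DTL, DHR, DHM, DHL. Columns: Wq, Ws, Wp, Sq, Ss, Sp.
{ETR} → row (6,2) (3,5) (3,8) (6,2) (6,2) (6,2)
{ETM} → row (6,2) (3,5) (4,3) (6,2) (6,2) (6,2)
{ETL} → row (6,2) (3,5) (5,1) (6,2) (6,2) (6,2)
{EHR} → row (6,2) (6,0) (3,8) (6,2) (6,2) (6,2)
{EHM} → row (6,2) (6,0) (4,3) (6,2) (6,2) (6,2)
{EHL} → row (6,2) (6,0) (5,1) (6,2) (6,2) (6,2)
{CTR, CTM, CTL, CHR, CHM, CHL} → row (8,7) (8,7) (8,7) (6,2) (6,2) (6,2)
{DTR, DTM, DTL, DHR, DHM, DHL} → row (7,5) (7,5) (7,5) (6,2) (6,2) (6,2)
That's 8 distinct rows out of 18 strategies.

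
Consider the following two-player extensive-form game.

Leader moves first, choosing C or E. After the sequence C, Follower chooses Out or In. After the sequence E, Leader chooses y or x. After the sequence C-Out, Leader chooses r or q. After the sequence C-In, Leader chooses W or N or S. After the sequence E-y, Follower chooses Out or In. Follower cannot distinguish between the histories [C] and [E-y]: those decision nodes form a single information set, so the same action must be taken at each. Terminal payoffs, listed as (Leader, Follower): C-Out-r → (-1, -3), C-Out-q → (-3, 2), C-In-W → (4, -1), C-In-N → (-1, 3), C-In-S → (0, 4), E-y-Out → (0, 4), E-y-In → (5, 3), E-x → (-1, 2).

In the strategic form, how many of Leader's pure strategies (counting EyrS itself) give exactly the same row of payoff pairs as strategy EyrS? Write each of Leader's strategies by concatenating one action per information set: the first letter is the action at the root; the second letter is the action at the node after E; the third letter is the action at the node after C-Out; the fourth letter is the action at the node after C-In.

6

Row for EyrS (columns Out, In): (0,4) (5,3).
Under EyrS, Leader's choice at the node after C-Out and at the node after C-In can never be reached regardless of what Follower does, so varying those choices leaves every outcome unchanged.
Holding the reachable choices fixed and varying the unreachable ones freely already gives 2 × 3 = 6 equivalent strategies.
No other strategy reproduces this row, so those 6 are the full class: EyrW, EyrN, EyrS, EyqW, EyqN, EyqS.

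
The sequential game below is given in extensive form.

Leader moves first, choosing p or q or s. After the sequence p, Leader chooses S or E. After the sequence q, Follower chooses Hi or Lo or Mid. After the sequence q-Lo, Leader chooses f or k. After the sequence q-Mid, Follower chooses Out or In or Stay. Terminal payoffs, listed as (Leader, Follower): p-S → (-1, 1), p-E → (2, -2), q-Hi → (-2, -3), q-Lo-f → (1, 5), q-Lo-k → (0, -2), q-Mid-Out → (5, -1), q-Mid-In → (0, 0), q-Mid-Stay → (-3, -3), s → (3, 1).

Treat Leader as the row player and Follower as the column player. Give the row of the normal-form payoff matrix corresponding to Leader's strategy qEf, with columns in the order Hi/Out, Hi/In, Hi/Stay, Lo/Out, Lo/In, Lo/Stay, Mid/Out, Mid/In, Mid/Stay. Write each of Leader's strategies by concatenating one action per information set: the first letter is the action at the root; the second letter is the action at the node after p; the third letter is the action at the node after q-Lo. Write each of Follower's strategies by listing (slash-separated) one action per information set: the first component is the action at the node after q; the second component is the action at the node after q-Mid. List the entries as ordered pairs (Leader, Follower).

vs Hi/Out: Leader plays q → Follower plays Hi at [q] → (-2, -3)
vs Hi/In: Leader plays q → Follower plays Hi at [q] → (-2, -3)
vs Hi/Stay: Leader plays q → Follower plays Hi at [q] → (-2, -3)
vs Lo/Out: Leader plays q → Follower plays Lo at [q] → Leader plays f at [q-Lo] → (1, 5)
vs Lo/In: Leader plays q → Follower plays Lo at [q] → Leader plays f at [q-Lo] → (1, 5)
vs Lo/Stay: Leader plays q → Follower plays Lo at [q] → Leader plays f at [q-Lo] → (1, 5)
vs Mid/Out: Leader plays q → Follower plays Mid at [q] → Follower plays Out at [q-Mid] → (5, -1)
vs Mid/In: Leader plays q → Follower plays Mid at [q] → Follower plays In at [q-Mid] → (0, 0)
vs Mid/Stay: Leader plays q → Follower plays Mid at [q] → Follower plays Stay at [q-Mid] → (-3, -3)

(-2,-3) (-2,-3) (-2,-3) (1,5) (1,5) (1,5) (5,-1) (0,0) (-3,-3)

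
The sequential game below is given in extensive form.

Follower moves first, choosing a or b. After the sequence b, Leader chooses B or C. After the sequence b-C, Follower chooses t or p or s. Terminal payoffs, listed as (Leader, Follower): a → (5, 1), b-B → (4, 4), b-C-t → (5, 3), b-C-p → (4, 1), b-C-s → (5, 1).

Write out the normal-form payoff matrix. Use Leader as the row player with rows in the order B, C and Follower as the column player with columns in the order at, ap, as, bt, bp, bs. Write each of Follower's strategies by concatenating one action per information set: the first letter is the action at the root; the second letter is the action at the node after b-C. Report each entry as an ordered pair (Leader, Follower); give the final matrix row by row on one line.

B: (5,1) (5,1) (5,1) (4,4) (4,4) (4,4) | C: (5,1) (5,1) (5,1) (5,3) (4,1) (5,1)

           at       ap       as       bt       bp       bs
   B    (5,1)    (5,1)    (5,1)    (4,4)    (4,4)    (4,4)
   C    (5,1)    (5,1)    (5,1)    (5,3)    (4,1)    (5,1)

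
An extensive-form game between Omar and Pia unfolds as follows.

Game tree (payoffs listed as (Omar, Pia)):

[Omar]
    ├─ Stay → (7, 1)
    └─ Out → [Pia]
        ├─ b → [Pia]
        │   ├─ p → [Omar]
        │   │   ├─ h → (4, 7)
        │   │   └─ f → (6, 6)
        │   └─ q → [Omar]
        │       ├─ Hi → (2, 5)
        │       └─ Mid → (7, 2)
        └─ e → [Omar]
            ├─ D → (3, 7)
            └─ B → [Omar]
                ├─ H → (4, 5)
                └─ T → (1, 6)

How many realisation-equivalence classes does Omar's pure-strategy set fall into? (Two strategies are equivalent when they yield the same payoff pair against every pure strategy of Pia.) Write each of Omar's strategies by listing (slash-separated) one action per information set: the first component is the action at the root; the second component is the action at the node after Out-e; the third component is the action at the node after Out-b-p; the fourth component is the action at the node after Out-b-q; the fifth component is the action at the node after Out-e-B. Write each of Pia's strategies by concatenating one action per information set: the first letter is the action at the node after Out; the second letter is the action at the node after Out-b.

13

Omar has 32 pure strategies: Stay/D/h/Hi/H, Stay/D/h/Hi/T, Stay/D/h/Mid/H, Stay/D/h/Mid/T, Stay/D/f/Hi/H, Stay/D/f/Hi/T, Stay/D/f/Mid/H, Stay/D/f/Mid/T, Stay/B/h/Hi/H, Stay/B/h/Hi/T, Stay/B/h/Mid/H, Stay/B/h/Mid/T, Stay/B/f/Hi/H, Stay/B/f/Hi/T, Stay/B/f/Mid/H, Stay/B/f/Mid/T, Out/D/h/Hi/H, Out/D/h/Hi/T, Out/D/h/Mid/H, Out/D/h/Mid/T, Out/D/f/Hi/H, Out/D/f/Hi/T, Out/D/f/Mid/H, Out/D/f/Mid/T, Out/B/h/Hi/H, Out/B/h/Hi/T, Out/B/h/Mid/H, Out/B/h/Mid/T, Out/B/f/Hi/H, Out/B/f/Hi/T, Out/B/f/Mid/H, Out/B/f/Mid/T. Columns: bp, bq, ep, eq.
{Stay/D/h/Hi/H, Stay/D/h/Hi/T, Stay/D/h/Mid/H, Stay/D/h/Mid/T, Stay/D/f/Hi/H, Stay/D/f/Hi/T, Stay/D/f/Mid/H, Stay/D/f/Mid/T, Stay/B/h/Hi/H, Stay/B/h/Hi/T, Stay/B/h/Mid/H, Stay/B/h/Mid/T, Stay/B/f/Hi/H, Stay/B/f/Hi/T, Stay/B/f/Mid/H, Stay/B/f/Mid/T} → row (7,1) (7,1) (7,1) (7,1)
{Out/D/h/Hi/H, Out/D/h/Hi/T} → row (4,7) (2,5) (3,7) (3,7)
{Out/D/h/Mid/H, Out/D/h/Mid/T} → row (4,7) (7,2) (3,7) (3,7)
{Out/D/f/Hi/H, Out/D/f/Hi/T} → row (6,6) (2,5) (3,7) (3,7)
{Out/D/f/Mid/H, Out/D/f/Mid/T} → row (6,6) (7,2) (3,7) (3,7)
{Out/B/h/Hi/H} → row (4,7) (2,5) (4,5) (4,5)
{Out/B/h/Hi/T} → row (4,7) (2,5) (1,6) (1,6)
{Out/B/h/Mid/H} → row (4,7) (7,2) (4,5) (4,5)
{Out/B/h/Mid/T} → row (4,7) (7,2) (1,6) (1,6)
{Out/B/f/Hi/H} → row (6,6) (2,5) (4,5) (4,5)
{Out/B/f/Hi/T} → row (6,6) (2,5) (1,6) (1,6)
{Out/B/f/Mid/H} → row (6,6) (7,2) (4,5) (4,5)
{Out/B/f/Mid/T} → row (6,6) (7,2) (1,6) (1,6)
That's 13 distinct rows out of 32 strategies.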